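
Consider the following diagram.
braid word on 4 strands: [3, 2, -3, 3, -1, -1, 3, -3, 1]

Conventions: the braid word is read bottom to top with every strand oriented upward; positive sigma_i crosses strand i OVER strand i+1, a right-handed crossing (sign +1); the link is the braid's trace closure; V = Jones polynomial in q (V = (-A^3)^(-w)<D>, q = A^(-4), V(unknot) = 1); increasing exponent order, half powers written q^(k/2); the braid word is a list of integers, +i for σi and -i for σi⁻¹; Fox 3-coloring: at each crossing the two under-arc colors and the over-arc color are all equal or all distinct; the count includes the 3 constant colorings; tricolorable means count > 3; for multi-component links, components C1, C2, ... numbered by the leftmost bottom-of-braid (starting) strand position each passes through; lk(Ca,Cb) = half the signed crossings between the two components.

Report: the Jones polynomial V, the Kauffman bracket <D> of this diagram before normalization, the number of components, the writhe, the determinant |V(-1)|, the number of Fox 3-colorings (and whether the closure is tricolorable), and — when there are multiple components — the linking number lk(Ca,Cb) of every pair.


V(q) = 1
bracket: -A^3, w = +1
1 component, writhe +1, over 9 crossings
det 1, colorings 3 of 3^9 — not tricolorable
observation: free reduction leaves σ3 σ2 σ1⁻¹ of the original 9 letters


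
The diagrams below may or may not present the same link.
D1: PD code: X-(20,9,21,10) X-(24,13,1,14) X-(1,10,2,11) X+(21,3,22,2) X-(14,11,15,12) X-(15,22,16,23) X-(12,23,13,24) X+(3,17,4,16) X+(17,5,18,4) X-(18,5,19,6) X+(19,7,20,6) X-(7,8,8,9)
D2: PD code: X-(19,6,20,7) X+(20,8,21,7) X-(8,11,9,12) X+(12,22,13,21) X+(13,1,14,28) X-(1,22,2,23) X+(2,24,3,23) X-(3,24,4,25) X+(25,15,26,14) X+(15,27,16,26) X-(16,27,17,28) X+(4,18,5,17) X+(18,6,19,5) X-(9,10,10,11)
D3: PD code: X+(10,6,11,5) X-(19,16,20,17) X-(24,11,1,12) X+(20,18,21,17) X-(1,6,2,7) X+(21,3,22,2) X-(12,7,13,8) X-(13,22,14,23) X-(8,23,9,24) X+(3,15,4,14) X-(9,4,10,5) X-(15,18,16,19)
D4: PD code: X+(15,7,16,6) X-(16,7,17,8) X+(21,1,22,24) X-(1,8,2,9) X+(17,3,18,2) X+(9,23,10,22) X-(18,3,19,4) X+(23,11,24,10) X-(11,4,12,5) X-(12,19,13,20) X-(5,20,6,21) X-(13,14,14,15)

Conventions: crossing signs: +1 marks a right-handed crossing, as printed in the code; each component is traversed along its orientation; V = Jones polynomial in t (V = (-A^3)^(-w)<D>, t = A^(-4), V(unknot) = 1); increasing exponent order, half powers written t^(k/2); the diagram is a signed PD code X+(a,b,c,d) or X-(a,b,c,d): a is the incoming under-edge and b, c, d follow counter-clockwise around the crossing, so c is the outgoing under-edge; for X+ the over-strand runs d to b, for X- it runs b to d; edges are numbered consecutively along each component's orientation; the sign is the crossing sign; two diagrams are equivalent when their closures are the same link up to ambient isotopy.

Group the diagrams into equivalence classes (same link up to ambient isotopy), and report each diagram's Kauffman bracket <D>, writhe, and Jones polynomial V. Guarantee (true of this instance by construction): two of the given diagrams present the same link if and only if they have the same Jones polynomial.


grouping into links: {D1, D3} | {D2} | {D4}
V(D1) = t^-5 - 2t^-4 + 2t^-3 - 2t^-2 + 2t^-1 - 1 + t  (w -4, c 12, <D> = A^-16 - A^-12 + 2A^-8 - 2A^-4 + 2 - 2A^4 + A^8)
V(D2) = t - t^2 + 2t^3 - t^4 + t^5 - t^6  [14 crossings, <D> = -A^-18 + A^-14 - A^-10 + 2A^-6 - A^-2 + A^2, w = +2]
D3 (bracket A^-16 - A^-12 + 2A^-8 - 2A^-4 + 2 - 2A^4 + A^8; 12 crossings at w = -4): V = t^-5 - 2t^-4 + 2t^-3 - 2t^-2 + 2t^-1 - 1 + t
V(D4) = -t^-3 + 2t^-2 - 2t^-1 + 3 - 2t + 2t^2 - t^3  [12 crossings, <D> = -A^-18 + 2A^-14 - 2A^-10 + 3A^-6 - 2A^-2 + 2A^2 - A^6, w = -2]
why: 3 values of V(t) split the 4 diagrams


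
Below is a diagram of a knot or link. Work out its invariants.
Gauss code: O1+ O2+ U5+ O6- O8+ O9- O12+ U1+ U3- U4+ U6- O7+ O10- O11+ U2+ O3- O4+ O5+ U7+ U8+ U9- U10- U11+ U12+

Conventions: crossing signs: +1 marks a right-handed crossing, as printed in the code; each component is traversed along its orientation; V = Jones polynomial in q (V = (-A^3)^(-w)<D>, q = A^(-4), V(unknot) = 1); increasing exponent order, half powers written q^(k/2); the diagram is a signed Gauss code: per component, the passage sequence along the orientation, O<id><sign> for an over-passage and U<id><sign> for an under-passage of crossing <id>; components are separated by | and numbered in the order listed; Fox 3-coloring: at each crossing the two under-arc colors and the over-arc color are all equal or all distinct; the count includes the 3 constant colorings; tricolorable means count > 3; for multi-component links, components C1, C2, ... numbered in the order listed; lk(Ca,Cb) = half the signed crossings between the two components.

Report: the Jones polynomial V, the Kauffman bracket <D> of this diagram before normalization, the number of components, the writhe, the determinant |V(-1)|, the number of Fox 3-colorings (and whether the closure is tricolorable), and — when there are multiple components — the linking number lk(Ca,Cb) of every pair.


V = q - q^2 + 2q^3 - q^4 + q^5 - q^6
<D> = -A^-12 + A^-8 - A^-4 + 2 - A^4 + A^8 (w = +4)
1 component over 12 crossings, w = +4
3 Fox colorings among 3^12, |V(-1)| = 7: not tricolorable
why: w = +4 shifts under R1 moves; the (-A^3)^(-4) factor cancels that in V


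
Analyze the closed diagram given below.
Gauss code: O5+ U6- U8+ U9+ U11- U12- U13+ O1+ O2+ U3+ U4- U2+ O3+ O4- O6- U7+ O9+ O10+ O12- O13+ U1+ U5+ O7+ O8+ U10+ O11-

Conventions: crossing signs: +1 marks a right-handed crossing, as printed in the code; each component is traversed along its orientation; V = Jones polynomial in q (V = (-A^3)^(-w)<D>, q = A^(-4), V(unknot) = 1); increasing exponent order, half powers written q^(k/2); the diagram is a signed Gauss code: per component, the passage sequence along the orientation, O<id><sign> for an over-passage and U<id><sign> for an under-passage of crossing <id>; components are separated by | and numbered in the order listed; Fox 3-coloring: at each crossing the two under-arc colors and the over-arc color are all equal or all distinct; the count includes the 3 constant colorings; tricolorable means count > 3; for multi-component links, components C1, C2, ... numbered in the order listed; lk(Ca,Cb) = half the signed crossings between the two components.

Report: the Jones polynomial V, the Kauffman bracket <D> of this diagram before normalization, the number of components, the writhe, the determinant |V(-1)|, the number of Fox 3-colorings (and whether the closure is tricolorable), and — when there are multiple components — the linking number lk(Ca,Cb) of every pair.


V(q) = q - q^2 + 2q^3 - q^4 + q^5 - q^6
bracket: A^-9 - A^-5 + A^-1 - 2A^3 + A^7 - A^11, w = +5
1 component, writhe +5, over 13 crossings
det 7, colorings 3 of 3^13 — not tricolorable
observation: |V(-1)| = 7: so not tricolorable, since 3 does not divide 7


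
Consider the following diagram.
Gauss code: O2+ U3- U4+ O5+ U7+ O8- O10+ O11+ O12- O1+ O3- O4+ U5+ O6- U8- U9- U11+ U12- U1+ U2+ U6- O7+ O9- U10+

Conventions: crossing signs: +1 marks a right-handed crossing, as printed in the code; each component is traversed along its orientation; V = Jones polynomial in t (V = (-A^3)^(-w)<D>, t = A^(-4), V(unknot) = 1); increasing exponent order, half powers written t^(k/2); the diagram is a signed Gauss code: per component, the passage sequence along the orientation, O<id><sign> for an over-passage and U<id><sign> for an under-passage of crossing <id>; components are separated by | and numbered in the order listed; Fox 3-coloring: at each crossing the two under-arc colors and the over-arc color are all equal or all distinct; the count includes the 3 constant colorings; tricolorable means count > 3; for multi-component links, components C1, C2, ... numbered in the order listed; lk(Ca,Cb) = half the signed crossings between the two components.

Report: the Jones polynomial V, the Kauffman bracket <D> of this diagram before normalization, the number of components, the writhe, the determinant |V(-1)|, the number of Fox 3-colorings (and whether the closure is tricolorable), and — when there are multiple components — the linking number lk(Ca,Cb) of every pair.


V = t + t^3 - t^4
<D> = -A^-10 + A^-6 + A^2 (w = +2)
1 component over 12 crossings, w = +2
9 Fox colorings among 3^12, |V(-1)| = 3: tricolorable
why: V spans 3 powers of t: at least 3 crossings in any diagram


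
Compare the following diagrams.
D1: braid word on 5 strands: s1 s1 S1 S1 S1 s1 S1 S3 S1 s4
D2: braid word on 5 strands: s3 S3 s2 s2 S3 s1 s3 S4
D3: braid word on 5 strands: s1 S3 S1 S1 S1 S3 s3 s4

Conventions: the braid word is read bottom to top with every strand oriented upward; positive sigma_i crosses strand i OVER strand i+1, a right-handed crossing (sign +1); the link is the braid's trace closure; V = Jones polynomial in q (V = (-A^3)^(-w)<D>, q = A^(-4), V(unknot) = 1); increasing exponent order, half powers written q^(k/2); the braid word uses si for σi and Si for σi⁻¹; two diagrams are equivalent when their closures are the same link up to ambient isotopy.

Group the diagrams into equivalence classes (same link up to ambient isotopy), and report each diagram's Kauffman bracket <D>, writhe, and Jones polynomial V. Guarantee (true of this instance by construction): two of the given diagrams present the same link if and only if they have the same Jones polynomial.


grouping into links: {D1, D3} | {D2}
V(D1) = q^-3 + q^-2 + q^-1 + 1  (w -2, c 10, <D> = A^-6 + A^-2 + A^2 + A^6)
D2 (bracket A^-6 + A^-2 + A^2 + A^6; 8 crossings at w = +2): V = 1 + q + q^2 + q^3
V(D3) = q^-3 + q^-2 + q^-1 + 1  (w -2, c 8, <D> = A^-6 + A^-2 + A^2 + A^6)
key observation: V(q) takes 2 values over 3 diagrams, fixing the grouping


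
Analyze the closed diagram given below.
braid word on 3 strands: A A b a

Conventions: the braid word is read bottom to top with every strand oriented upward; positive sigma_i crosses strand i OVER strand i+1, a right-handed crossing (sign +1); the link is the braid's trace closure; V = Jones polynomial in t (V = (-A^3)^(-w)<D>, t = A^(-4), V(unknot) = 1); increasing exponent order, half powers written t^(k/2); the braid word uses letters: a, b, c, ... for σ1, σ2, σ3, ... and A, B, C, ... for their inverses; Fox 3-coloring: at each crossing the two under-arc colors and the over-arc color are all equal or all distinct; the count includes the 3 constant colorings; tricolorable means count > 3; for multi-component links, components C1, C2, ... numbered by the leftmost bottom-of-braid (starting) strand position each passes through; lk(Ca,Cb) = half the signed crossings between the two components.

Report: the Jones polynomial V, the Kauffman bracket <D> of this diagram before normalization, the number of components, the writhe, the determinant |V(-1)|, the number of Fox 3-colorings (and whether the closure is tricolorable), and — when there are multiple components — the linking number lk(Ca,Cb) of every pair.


V(t) = 1
bracket: 1, w = 0
1 component, writhe 0, over 4 crossings
det 1, colorings 3 of 3^4 — not tricolorable
observation: w = 0 (over 4 crossings) is diagram-only; (-A^3)^(0) removes it from V


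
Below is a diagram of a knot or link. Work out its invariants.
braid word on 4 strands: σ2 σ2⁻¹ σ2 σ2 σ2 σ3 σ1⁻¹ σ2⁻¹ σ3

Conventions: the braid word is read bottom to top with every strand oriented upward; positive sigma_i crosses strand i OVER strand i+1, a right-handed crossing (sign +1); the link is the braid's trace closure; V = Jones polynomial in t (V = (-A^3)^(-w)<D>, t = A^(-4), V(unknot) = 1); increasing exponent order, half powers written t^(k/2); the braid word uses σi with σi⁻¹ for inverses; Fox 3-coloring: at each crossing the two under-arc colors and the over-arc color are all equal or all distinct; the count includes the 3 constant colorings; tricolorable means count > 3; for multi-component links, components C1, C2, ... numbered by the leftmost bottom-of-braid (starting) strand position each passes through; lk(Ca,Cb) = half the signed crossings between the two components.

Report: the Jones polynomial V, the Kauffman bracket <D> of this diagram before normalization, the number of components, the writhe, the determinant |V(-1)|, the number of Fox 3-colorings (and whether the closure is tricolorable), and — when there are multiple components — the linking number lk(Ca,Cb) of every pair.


V(t) = t - t^2 + 2t^3 - t^4 + t^5 - t^6
bracket: A^-15 - A^-11 + A^-7 - 2A^-3 + A - A^5, w = +3
1 component, writhe +3, over 9 crossings
det 7, colorings 3 of 3^9 — not tricolorable
observation: w = +3 shifts under R1 moves; the (-A^3)^(-3) factor cancels that in V


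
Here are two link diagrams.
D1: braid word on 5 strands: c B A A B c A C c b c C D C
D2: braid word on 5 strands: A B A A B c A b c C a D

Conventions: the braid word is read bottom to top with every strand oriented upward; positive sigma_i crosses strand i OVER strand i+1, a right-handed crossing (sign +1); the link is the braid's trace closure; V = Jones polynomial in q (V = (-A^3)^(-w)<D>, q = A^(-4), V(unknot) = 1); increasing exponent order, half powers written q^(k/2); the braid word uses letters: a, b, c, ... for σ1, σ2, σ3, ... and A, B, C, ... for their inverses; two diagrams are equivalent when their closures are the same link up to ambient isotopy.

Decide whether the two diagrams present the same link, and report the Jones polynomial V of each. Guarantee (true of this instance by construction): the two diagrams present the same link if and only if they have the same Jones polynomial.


same link: yes
V(D1) = -q^-4 + q^-3 + q^-1  [14 crossings, <D> = A^-8 + 1 - A^4, w = -4]
V(D2) = -q^-4 + q^-3 + q^-1  [12 crossings, <D> = A^-8 + 1 - A^4, w = -4]
insight: one V(q) for all 2 diagrams — one class (guaranteed)


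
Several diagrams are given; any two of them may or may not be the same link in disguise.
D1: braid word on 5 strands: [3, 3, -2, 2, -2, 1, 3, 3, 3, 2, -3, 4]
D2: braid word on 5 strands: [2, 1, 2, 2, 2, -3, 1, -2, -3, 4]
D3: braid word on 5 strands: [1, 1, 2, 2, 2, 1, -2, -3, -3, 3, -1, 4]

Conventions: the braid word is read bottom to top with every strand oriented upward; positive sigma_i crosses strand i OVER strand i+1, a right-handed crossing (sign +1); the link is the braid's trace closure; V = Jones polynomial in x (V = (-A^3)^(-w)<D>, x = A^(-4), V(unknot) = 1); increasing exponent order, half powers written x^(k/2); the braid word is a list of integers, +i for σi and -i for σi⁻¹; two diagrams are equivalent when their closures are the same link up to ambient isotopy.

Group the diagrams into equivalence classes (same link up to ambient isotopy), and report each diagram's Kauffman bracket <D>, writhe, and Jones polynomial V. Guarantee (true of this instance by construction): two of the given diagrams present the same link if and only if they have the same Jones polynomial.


classes: {D1} | {D2, D3}
V(D1) = x + x^3 - x^4  [12 crossings, <D> = -A^2 + A^6 + A^14, w = +6]
D2 (bracket -A^-12 + A^-8 - A^-4 + 2 - A^4 + A^8; 10 crossings at w = +4): V = x - x^2 + 2x^3 - x^4 + x^5 - x^6
V(D3) = x - x^2 + 2x^3 - x^4 + x^5 - x^6  (w +4, c 12, <D> = -A^-12 + A^-8 - A^-4 + 2 - A^4 + A^8)
insight: V(x) takes 2 values over 3 diagrams, fixing the grouping


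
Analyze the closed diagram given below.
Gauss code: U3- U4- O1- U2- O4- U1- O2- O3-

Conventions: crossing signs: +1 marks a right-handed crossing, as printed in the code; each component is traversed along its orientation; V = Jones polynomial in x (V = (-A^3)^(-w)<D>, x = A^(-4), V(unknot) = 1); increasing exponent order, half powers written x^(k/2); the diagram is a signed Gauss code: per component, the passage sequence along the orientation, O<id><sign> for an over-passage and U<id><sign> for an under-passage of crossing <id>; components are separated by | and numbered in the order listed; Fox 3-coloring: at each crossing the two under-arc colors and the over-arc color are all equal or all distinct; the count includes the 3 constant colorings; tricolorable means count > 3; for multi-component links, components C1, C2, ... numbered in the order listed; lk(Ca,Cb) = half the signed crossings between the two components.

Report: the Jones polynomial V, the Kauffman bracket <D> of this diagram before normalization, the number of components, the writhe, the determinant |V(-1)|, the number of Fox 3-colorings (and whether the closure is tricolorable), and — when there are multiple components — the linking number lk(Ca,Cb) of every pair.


V(x) = -x^-4 + x^-3 + x^-1
bracket: A^-8 + 1 - A^4, w = -4
1 component, writhe -4, over 4 crossings
det 3, colorings 9 of 3^4 — tricolorable
observation: w = -4 shifts under R1 moves; the (-A^3)^(4) factor cancels that in V


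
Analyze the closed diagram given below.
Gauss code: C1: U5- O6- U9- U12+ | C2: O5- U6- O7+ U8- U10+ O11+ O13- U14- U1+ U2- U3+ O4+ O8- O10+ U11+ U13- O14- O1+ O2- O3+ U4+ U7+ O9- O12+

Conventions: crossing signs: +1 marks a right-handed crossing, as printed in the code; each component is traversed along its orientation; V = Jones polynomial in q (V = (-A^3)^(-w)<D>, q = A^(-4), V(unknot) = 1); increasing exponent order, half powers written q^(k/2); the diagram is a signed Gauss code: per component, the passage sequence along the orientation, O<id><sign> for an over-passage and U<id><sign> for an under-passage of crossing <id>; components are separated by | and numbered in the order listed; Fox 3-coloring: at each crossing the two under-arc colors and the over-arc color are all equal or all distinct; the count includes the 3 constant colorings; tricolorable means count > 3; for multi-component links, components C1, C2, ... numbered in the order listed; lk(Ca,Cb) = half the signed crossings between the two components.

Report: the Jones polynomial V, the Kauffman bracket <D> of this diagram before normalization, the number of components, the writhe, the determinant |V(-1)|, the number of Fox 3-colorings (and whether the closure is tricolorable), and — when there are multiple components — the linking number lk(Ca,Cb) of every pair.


Jones polynomial: V(q) = -q^(-5/2) - q^(-1/2)
<D> = -A^2 - A^10; writhe 0
components 2, writhe 0 (14 crossings)
linking number lk(C1,C2) = -1
3-colorings: 3 of 3^14, det 2 — not tricolorable
note: span 2 respects span(V) <= c + mu - 1 = 15 for this 2-component diagram


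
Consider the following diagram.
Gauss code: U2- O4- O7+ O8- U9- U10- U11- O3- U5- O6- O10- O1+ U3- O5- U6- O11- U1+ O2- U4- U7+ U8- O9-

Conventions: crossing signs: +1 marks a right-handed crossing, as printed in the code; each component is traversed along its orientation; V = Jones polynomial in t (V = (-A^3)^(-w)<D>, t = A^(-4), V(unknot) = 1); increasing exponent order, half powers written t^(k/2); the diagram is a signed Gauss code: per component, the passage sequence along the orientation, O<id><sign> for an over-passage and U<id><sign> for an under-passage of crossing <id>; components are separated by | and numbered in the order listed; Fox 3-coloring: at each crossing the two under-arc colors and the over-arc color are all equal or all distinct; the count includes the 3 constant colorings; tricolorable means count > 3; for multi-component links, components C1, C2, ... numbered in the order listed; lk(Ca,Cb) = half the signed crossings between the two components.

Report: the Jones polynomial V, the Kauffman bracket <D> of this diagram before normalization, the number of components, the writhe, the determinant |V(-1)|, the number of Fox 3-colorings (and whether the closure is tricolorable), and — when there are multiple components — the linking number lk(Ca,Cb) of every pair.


Jones polynomial: V(t) = t^-8 - 2t^-7 + t^-6 - 2t^-5 + 2t^-4 + t^-2
<D> = -A^-13 - 2A^-5 + 2A^-1 - A^3 + 2A^7 - A^11; writhe -7
components 1, writhe -7 (11 crossings)
3-colorings: 27 of 3^11, det 9 — tricolorable
note: w = -7 shifts under R1 moves; the (-A^3)^(7) factor cancels that in V


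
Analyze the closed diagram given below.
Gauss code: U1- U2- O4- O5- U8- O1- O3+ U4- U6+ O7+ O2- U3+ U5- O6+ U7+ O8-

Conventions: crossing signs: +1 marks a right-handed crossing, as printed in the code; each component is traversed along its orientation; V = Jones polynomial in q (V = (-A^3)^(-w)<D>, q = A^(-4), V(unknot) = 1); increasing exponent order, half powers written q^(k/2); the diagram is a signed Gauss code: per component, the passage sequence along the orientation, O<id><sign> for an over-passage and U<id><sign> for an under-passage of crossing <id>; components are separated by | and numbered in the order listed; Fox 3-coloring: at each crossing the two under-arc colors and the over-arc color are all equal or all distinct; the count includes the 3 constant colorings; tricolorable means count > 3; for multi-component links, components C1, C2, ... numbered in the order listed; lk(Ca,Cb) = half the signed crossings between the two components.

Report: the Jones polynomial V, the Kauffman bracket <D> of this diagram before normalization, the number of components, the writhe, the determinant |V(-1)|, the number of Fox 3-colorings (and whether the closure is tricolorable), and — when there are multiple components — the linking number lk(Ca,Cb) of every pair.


Jones polynomial: V(q) = -q^-5 + q^-4 - q^-3 + 2q^-2 - q^-1 + 2 - q
<D> = -A^-10 + 2A^-6 - A^-2 + 2A^2 - A^6 + A^10 - A^14; writhe -2
components 1, writhe -2 (8 crossings)
3-colorings: 9 of 3^8, det 9 — tricolorable
note: w = -2 (over 8 crossings) is diagram-only; (-A^3)^(2) removes it from V


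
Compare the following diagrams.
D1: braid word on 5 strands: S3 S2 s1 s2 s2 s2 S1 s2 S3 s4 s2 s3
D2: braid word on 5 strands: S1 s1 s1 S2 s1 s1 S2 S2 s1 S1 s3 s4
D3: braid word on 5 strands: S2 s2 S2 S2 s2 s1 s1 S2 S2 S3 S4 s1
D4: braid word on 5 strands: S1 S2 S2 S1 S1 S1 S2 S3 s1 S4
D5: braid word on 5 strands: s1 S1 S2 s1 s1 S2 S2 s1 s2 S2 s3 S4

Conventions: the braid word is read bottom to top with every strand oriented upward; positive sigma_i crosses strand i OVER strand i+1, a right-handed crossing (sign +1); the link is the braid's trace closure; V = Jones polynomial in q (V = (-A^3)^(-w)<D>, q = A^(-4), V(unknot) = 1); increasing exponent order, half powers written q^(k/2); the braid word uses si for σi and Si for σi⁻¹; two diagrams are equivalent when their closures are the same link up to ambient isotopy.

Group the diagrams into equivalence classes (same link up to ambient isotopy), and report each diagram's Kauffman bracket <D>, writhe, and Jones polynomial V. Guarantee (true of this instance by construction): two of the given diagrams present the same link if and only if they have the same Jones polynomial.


grouping into links: {D1} | {D2, D3, D5} | {D4}
V(D1) = q + q^3 - q^4  (w +4, c 12, <D> = -A^-4 + 1 + A^8)
D2 (bracket -A^-6 + 2A^-2 - 2A^2 + 3A^6 - 2A^10 + 2A^14 - A^18; 12 crossings at w = +2): V = -q^-3 + 2q^-2 - 2q^-1 + 3 - 2q + 2q^2 - q^3
D3 (bracket -A^-18 + 2A^-14 - 2A^-10 + 3A^-6 - 2A^-2 + 2A^2 - A^6; 12 crossings at w = -2): V = -q^-3 + 2q^-2 - 2q^-1 + 3 - 2q + 2q^2 - q^3
D4 (bracket A^-16 + 2A^-8 - 2A^-4 + 1 - 2A^4 + A^8; 10 crossings at w = -8): V = q^-8 - 2q^-7 + q^-6 - 2q^-5 + 2q^-4 + q^-2
D5 (bracket -A^-12 + 2A^-8 - 2A^-4 + 3 - 2A^4 + 2A^8 - A^12; 12 crossings at w = 0): V = -q^-3 + 2q^-2 - 2q^-1 + 3 - 2q + 2q^2 - q^3
why: V(q) takes 3 values over 5 diagrams, fixing the grouping


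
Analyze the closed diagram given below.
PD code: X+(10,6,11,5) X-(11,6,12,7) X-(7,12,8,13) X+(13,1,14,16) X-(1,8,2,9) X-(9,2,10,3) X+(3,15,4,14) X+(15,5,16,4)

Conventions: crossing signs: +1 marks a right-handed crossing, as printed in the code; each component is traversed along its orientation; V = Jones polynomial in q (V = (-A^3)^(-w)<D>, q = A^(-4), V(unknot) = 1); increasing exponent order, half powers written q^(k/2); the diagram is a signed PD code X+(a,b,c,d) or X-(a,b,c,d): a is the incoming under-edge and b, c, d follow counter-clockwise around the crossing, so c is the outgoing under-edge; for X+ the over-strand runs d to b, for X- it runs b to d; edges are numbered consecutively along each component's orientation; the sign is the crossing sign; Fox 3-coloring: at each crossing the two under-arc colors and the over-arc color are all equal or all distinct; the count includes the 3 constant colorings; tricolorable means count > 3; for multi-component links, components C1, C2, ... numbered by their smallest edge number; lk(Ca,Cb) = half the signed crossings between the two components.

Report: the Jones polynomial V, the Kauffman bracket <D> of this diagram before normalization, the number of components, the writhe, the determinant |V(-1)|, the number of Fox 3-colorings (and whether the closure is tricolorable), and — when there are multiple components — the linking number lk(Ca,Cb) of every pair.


V(q) = -q^-3 + 2q^-2 - 2q^-1 + 3 - 2q + 2q^2 - q^3
bracket: -A^-12 + 2A^-8 - 2A^-4 + 3 - 2A^4 + 2A^8 - A^12, w = 0
1 component, writhe 0, over 8 crossings
det 13, colorings 3 of 3^8 — not tricolorable
observation: w = 0 shifts under R1 moves; the (-A^3)^(0) factor cancels that in V


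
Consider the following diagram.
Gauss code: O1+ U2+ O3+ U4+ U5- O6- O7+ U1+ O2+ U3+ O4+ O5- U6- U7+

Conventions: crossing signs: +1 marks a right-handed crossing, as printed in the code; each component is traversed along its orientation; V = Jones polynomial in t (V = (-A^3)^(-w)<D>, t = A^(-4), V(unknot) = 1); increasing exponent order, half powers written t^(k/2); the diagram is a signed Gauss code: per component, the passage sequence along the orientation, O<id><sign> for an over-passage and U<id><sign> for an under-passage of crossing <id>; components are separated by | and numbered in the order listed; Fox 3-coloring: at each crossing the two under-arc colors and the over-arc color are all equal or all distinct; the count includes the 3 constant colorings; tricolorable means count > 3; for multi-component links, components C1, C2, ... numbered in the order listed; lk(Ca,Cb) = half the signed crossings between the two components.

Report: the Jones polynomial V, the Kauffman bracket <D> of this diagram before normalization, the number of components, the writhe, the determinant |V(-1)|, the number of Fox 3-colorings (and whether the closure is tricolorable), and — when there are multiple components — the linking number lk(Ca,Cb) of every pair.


Jones polynomial: V(t) = t + t^3 - t^4
<D> = A^-7 - A^-3 - A^5; writhe +3
components 1, writhe +3 (7 crossings)
3-colorings: 9 of 3^7, det 3 — tricolorable
note: |V(-1)| = 3: so tricolorable, since 3 divides 3


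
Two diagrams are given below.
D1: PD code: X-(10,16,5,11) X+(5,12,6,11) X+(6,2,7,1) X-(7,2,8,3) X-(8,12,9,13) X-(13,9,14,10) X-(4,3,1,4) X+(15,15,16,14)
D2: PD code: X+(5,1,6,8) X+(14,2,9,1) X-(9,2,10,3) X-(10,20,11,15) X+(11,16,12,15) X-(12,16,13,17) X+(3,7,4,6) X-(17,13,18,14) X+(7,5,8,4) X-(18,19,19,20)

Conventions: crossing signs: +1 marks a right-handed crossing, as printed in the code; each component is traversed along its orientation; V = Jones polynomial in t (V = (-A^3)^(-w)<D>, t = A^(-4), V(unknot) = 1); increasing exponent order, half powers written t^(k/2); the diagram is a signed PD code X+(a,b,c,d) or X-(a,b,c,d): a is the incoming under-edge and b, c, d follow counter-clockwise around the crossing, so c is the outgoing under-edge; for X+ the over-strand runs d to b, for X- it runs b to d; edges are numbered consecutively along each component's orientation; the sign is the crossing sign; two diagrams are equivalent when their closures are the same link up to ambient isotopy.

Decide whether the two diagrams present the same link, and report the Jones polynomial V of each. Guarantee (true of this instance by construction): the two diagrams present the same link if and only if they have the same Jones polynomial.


same link: no
V(D1) = t^-3 + t^-2 + t^-1 + 1  [8 crossings, <D> = A^-6 + A^-2 + A^2 + A^6, w = -2]
V(D2) = t^-2 + t^-1 + 2 + t - t^4  [10 crossings, <D> = -A^-16 + A^-4 + 2 + A^4 + A^8, w = 0]
insight: comparing 2 Jones polynomials yields 2 groups


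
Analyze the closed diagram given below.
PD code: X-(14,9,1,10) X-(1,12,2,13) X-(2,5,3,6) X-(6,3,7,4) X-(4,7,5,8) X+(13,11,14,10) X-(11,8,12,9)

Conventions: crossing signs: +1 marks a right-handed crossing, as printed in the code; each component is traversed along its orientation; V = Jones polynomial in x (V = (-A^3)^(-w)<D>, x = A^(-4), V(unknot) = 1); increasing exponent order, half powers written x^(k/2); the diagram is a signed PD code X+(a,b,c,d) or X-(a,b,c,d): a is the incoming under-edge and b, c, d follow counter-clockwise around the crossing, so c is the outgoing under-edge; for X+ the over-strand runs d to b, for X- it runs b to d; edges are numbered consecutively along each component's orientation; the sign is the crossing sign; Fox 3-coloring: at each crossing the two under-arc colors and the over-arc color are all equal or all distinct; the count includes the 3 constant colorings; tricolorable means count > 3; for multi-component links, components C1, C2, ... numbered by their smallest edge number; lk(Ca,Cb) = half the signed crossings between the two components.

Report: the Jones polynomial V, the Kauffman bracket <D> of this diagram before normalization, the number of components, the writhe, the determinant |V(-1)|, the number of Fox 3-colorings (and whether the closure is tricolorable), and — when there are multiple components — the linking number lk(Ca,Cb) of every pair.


V = -x^-4 + x^-3 + x^-1
<D> = -A^-11 - A^-3 + A (w = -5)
1 component over 7 crossings, w = -5
9 Fox colorings among 3^7, |V(-1)| = 3: tricolorable
why: w = -5 shifts under R1 moves; the (-A^3)^(5) factor cancels that in V


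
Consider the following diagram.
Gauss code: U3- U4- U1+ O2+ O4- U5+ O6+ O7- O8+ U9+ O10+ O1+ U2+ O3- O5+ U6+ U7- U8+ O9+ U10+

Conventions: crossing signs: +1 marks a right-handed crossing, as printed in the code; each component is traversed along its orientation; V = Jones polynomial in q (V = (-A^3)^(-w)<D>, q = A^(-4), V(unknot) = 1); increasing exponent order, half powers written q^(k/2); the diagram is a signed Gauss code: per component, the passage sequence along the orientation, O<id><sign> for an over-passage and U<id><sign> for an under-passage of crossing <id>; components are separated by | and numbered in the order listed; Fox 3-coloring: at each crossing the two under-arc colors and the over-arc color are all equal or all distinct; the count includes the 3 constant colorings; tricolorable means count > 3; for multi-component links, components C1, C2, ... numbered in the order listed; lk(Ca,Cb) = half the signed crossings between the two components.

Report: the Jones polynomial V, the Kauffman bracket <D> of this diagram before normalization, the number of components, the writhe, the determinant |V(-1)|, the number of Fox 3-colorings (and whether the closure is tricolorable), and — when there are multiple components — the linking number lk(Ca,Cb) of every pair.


Jones polynomial: V(q) = q^2 + q^4 - q^5 + q^6 - q^7
<D> = -A^-16 + A^-12 - A^-8 + A^-4 + A^4; writhe +4
components 1, writhe +4 (10 crossings)
3-colorings: 3 of 3^10, det 5 — not tricolorable
note: w = +4 (over 10 crossings) is diagram-only; (-A^3)^(-4) removes it from V


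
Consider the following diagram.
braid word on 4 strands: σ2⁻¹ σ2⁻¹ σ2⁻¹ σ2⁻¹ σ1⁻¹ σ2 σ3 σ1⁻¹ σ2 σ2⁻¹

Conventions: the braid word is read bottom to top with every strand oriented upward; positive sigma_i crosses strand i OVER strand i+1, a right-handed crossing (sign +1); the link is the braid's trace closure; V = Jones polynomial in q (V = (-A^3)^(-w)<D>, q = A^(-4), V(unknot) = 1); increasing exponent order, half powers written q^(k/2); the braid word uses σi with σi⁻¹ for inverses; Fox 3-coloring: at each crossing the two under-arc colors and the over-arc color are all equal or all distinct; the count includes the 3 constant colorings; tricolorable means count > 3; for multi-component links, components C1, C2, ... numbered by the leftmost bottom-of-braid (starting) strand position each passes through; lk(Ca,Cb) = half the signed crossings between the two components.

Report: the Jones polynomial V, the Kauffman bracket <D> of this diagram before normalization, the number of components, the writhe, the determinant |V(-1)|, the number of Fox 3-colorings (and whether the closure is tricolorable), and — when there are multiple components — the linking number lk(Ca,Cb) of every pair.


V(q) = -q^(-15/2) + q^(-13/2) - 2q^(-11/2) + 2q^(-9/2) - 2q^(-7/2) + q^(-5/2) - q^(-3/2)
bracket: -A^-6 + A^-2 - 2A^2 + 2A^6 - 2A^10 + A^14 - A^18, w = -4
2 components, writhe -4, over 10 crossings
lk(C1,C2) = -3
det 10, colorings 3 of 3^10 — not tricolorable
observation: |V(-1)| = 10: so not tricolorable, since 3 does not divide 10


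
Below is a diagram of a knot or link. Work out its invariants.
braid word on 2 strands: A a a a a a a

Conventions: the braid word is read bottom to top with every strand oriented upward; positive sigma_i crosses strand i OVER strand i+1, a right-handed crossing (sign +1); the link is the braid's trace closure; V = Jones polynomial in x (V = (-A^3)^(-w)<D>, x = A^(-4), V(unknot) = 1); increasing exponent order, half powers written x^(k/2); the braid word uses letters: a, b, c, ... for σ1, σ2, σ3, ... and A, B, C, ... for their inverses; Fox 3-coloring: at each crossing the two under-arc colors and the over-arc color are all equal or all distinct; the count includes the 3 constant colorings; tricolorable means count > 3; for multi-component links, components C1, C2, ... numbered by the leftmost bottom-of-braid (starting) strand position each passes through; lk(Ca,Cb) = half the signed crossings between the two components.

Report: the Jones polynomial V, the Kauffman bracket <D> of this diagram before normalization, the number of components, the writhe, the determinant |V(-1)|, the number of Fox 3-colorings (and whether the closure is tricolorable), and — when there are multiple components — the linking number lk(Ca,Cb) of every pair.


V(x) = x^2 + x^4 - x^5 + x^6 - x^7
bracket: A^-13 - A^-9 + A^-5 - A^-1 - A^7, w = +5
1 component, writhe +5, over 7 crossings
det 5, colorings 3 of 3^7 — not tricolorable
observation: a (2,5) torus form — a single generator 5 times


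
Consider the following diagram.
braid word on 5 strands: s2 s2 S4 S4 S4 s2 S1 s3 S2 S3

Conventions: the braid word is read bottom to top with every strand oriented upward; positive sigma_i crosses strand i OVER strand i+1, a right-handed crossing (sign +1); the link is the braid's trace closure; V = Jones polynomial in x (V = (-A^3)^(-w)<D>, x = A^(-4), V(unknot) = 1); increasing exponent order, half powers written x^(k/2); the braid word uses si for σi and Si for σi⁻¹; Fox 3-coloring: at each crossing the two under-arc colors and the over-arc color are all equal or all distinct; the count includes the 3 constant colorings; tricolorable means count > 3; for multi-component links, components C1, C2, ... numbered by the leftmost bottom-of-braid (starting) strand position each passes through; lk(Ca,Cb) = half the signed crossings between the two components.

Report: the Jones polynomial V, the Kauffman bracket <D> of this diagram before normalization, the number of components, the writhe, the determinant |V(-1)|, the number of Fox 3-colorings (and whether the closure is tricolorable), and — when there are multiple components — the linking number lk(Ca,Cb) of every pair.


Jones polynomial: V(x) = -x^-3 + x^-2 - x^-1 + 3 - x + x^2 - x^3
<D> = -A^-18 + A^-14 - A^-10 + 3A^-6 - A^-2 + A^2 - A^6; writhe -2
components 1, writhe -2 (10 crossings)
3-colorings: 27 of 3^10, det 9 — tricolorable
note: the span of V is 6, forcing >= 6 crossings in any diagram


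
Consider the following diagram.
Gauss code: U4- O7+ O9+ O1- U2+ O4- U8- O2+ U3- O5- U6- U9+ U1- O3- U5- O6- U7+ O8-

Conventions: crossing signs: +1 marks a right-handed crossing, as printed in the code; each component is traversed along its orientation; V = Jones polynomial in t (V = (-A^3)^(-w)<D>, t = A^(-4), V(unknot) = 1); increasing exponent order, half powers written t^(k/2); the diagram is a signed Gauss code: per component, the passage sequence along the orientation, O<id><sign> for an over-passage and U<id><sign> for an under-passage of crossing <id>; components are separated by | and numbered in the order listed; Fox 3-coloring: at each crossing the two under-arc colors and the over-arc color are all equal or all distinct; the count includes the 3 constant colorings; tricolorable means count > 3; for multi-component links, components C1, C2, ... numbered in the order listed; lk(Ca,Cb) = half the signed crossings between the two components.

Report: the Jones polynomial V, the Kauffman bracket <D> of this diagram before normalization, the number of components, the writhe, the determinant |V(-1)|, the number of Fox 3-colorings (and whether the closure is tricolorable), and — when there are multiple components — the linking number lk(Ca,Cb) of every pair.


V(t) = -t^-6 + 2t^-5 - 2t^-4 + 3t^-3 - 3t^-2 + 2t^-1 - 1 + t
bracket: -A^-13 + A^-9 - 2A^-5 + 3A^-1 - 3A^3 + 2A^7 - 2A^11 + A^15, w = -3
1 component, writhe -3, over 9 crossings
det 15, colorings 9 of 3^9 — tricolorable
observation: |V(-1)| = 15: so tricolorable, since 3 divides 15


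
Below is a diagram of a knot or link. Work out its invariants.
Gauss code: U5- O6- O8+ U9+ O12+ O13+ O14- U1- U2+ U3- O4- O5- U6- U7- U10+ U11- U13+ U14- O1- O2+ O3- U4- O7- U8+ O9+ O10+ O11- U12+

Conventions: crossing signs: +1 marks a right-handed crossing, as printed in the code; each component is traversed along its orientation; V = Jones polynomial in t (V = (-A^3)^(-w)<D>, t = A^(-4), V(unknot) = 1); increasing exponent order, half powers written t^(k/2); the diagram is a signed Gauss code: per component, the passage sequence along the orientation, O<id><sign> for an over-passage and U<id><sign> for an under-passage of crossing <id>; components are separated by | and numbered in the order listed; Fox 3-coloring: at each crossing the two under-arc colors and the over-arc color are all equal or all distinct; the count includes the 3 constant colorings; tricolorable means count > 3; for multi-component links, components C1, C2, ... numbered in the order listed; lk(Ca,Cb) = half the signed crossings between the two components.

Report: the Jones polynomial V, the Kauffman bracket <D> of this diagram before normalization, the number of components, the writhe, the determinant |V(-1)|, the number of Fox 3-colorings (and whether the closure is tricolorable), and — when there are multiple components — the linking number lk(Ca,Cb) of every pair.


V(t) = -t^-5 + t^-4 - t^-3 + 2t^-2 - t^-1 + 2 - t
bracket: -A^-10 + 2A^-6 - A^-2 + 2A^2 - A^6 + A^10 - A^14, w = -2
1 component, writhe -2, over 14 crossings
det 9, colorings 9 of 3^14 — tricolorable
observation: det 9 = |V(-1)|; divisible by 3, so tricolorable


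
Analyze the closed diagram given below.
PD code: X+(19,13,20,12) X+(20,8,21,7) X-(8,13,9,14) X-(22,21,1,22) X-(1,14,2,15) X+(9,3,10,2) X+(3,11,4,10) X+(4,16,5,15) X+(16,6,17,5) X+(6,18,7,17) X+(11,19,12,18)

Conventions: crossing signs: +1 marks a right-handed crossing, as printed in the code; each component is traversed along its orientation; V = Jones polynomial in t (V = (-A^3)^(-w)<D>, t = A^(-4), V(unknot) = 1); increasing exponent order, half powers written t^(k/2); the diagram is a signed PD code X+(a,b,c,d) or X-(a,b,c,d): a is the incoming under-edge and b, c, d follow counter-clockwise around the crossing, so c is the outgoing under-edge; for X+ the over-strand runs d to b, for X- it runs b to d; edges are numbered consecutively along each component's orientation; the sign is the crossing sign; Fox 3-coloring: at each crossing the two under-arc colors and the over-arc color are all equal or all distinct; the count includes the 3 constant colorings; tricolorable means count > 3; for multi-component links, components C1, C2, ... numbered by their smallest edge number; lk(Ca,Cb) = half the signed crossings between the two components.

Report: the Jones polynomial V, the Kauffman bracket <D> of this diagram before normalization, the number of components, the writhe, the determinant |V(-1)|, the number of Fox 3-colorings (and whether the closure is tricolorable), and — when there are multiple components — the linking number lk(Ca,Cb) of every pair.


V(t) = t^2 - t^3 + 3t^4 - 3t^5 + 3t^6 - 3t^7 + 2t^8 - t^9
bracket: A^-21 - 2A^-17 + 3A^-13 - 3A^-9 + 3A^-5 - 3A^-1 + A^3 - A^7, w = +5
1 component, writhe +5, over 11 crossings
det 17, colorings 3 of 3^11 — not tricolorable
observation: V spans 7 powers of t: at least 7 crossings in any diagram
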